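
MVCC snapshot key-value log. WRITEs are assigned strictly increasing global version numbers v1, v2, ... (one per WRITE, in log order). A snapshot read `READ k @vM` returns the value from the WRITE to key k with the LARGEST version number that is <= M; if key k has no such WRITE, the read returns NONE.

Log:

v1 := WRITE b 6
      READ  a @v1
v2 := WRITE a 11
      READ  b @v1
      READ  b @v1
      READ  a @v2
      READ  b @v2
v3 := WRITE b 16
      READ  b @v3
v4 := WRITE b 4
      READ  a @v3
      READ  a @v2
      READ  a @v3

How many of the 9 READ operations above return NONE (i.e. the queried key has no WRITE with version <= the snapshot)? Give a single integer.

v1: WRITE b=6  (b history now [(1, 6)])
READ a @v1: history=[] -> no version <= 1 -> NONE
v2: WRITE a=11  (a history now [(2, 11)])
READ b @v1: history=[(1, 6)] -> pick v1 -> 6
READ b @v1: history=[(1, 6)] -> pick v1 -> 6
READ a @v2: history=[(2, 11)] -> pick v2 -> 11
READ b @v2: history=[(1, 6)] -> pick v1 -> 6
v3: WRITE b=16  (b history now [(1, 6), (3, 16)])
READ b @v3: history=[(1, 6), (3, 16)] -> pick v3 -> 16
v4: WRITE b=4  (b history now [(1, 6), (3, 16), (4, 4)])
READ a @v3: history=[(2, 11)] -> pick v2 -> 11
READ a @v2: history=[(2, 11)] -> pick v2 -> 11
READ a @v3: history=[(2, 11)] -> pick v2 -> 11
Read results in order: ['NONE', '6', '6', '11', '6', '16', '11', '11', '11']
NONE count = 1

Answer: 1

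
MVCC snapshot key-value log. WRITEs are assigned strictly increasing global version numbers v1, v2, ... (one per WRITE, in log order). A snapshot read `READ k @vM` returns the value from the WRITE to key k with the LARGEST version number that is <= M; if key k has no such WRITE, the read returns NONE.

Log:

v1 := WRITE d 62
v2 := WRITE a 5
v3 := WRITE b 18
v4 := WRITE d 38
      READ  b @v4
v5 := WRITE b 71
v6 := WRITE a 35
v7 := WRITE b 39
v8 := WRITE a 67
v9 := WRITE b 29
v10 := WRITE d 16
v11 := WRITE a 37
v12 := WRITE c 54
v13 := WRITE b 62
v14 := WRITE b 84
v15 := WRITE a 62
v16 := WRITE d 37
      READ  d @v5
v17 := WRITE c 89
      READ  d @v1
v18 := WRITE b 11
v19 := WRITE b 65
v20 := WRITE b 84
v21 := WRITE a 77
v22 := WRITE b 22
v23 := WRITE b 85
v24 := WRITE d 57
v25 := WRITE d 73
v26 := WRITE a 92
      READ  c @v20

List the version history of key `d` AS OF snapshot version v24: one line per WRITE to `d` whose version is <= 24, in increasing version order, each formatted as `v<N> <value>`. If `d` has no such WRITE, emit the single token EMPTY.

Scan writes for key=d with version <= 24:
  v1 WRITE d 62 -> keep
  v2 WRITE a 5 -> skip
  v3 WRITE b 18 -> skip
  v4 WRITE d 38 -> keep
  v5 WRITE b 71 -> skip
  v6 WRITE a 35 -> skip
  v7 WRITE b 39 -> skip
  v8 WRITE a 67 -> skip
  v9 WRITE b 29 -> skip
  v10 WRITE d 16 -> keep
  v11 WRITE a 37 -> skip
  v12 WRITE c 54 -> skip
  v13 WRITE b 62 -> skip
  v14 WRITE b 84 -> skip
  v15 WRITE a 62 -> skip
  v16 WRITE d 37 -> keep
  v17 WRITE c 89 -> skip
  v18 WRITE b 11 -> skip
  v19 WRITE b 65 -> skip
  v20 WRITE b 84 -> skip
  v21 WRITE a 77 -> skip
  v22 WRITE b 22 -> skip
  v23 WRITE b 85 -> skip
  v24 WRITE d 57 -> keep
  v25 WRITE d 73 -> drop (> snap)
  v26 WRITE a 92 -> skip
Collected: [(1, 62), (4, 38), (10, 16), (16, 37), (24, 57)]

Answer: v1 62
v4 38
v10 16
v16 37
v24 57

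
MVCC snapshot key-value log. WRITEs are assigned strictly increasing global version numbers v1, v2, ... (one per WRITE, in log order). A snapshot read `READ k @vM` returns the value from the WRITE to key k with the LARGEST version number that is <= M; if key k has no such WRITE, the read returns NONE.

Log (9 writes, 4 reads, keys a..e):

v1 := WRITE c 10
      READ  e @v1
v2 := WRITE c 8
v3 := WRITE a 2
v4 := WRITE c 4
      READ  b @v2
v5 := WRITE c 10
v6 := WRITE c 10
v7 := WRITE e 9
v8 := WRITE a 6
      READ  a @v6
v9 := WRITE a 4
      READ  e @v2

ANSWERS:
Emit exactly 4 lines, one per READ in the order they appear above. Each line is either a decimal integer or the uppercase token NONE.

Answer: NONE
NONE
2
NONE

Derivation:
v1: WRITE c=10  (c history now [(1, 10)])
READ e @v1: history=[] -> no version <= 1 -> NONE
v2: WRITE c=8  (c history now [(1, 10), (2, 8)])
v3: WRITE a=2  (a history now [(3, 2)])
v4: WRITE c=4  (c history now [(1, 10), (2, 8), (4, 4)])
READ b @v2: history=[] -> no version <= 2 -> NONE
v5: WRITE c=10  (c history now [(1, 10), (2, 8), (4, 4), (5, 10)])
v6: WRITE c=10  (c history now [(1, 10), (2, 8), (4, 4), (5, 10), (6, 10)])
v7: WRITE e=9  (e history now [(7, 9)])
v8: WRITE a=6  (a history now [(3, 2), (8, 6)])
READ a @v6: history=[(3, 2), (8, 6)] -> pick v3 -> 2
v9: WRITE a=4  (a history now [(3, 2), (8, 6), (9, 4)])
READ e @v2: history=[(7, 9)] -> no version <= 2 -> NONE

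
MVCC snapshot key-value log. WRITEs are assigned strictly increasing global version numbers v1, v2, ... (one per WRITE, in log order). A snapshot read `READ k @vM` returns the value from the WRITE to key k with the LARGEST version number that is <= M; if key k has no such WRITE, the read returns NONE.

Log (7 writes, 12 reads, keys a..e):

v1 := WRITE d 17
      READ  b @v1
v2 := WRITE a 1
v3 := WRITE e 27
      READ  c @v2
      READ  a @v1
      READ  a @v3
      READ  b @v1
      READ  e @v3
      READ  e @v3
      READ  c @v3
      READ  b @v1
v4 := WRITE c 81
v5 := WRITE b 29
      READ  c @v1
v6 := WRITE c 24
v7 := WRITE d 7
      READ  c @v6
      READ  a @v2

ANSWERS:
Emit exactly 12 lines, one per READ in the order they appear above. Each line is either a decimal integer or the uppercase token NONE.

v1: WRITE d=17  (d history now [(1, 17)])
READ b @v1: history=[] -> no version <= 1 -> NONE
v2: WRITE a=1  (a history now [(2, 1)])
v3: WRITE e=27  (e history now [(3, 27)])
READ c @v2: history=[] -> no version <= 2 -> NONE
READ a @v1: history=[(2, 1)] -> no version <= 1 -> NONE
READ a @v3: history=[(2, 1)] -> pick v2 -> 1
READ b @v1: history=[] -> no version <= 1 -> NONE
READ e @v3: history=[(3, 27)] -> pick v3 -> 27
READ e @v3: history=[(3, 27)] -> pick v3 -> 27
READ c @v3: history=[] -> no version <= 3 -> NONE
READ b @v1: history=[] -> no version <= 1 -> NONE
v4: WRITE c=81  (c history now [(4, 81)])
v5: WRITE b=29  (b history now [(5, 29)])
READ c @v1: history=[(4, 81)] -> no version <= 1 -> NONE
v6: WRITE c=24  (c history now [(4, 81), (6, 24)])
v7: WRITE d=7  (d history now [(1, 17), (7, 7)])
READ c @v6: history=[(4, 81), (6, 24)] -> pick v6 -> 24
READ a @v2: history=[(2, 1)] -> pick v2 -> 1

Answer: NONE
NONE
NONE
1
NONE
27
27
NONE
NONE
NONE
24
1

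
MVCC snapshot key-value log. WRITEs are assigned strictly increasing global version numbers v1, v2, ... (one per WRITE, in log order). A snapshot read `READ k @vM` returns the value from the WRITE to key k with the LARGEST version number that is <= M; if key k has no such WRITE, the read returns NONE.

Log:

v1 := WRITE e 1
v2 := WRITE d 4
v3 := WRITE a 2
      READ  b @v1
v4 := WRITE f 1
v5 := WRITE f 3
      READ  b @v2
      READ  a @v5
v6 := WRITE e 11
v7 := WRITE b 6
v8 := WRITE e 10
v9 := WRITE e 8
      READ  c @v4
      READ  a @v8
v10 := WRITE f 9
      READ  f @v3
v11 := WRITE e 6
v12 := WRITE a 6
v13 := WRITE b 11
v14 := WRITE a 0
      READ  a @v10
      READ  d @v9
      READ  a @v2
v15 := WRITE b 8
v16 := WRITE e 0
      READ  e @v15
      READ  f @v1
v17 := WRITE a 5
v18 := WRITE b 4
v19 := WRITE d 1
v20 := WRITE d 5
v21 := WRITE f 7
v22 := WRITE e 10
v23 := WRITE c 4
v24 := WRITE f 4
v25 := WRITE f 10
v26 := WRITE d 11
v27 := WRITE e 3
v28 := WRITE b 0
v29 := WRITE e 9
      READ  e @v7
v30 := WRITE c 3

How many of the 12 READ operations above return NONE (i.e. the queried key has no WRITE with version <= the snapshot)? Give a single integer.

v1: WRITE e=1  (e history now [(1, 1)])
v2: WRITE d=4  (d history now [(2, 4)])
v3: WRITE a=2  (a history now [(3, 2)])
READ b @v1: history=[] -> no version <= 1 -> NONE
v4: WRITE f=1  (f history now [(4, 1)])
v5: WRITE f=3  (f history now [(4, 1), (5, 3)])
READ b @v2: history=[] -> no version <= 2 -> NONE
READ a @v5: history=[(3, 2)] -> pick v3 -> 2
v6: WRITE e=11  (e history now [(1, 1), (6, 11)])
v7: WRITE b=6  (b history now [(7, 6)])
v8: WRITE e=10  (e history now [(1, 1), (6, 11), (8, 10)])
v9: WRITE e=8  (e history now [(1, 1), (6, 11), (8, 10), (9, 8)])
READ c @v4: history=[] -> no version <= 4 -> NONE
READ a @v8: history=[(3, 2)] -> pick v3 -> 2
v10: WRITE f=9  (f history now [(4, 1), (5, 3), (10, 9)])
READ f @v3: history=[(4, 1), (5, 3), (10, 9)] -> no version <= 3 -> NONE
v11: WRITE e=6  (e history now [(1, 1), (6, 11), (8, 10), (9, 8), (11, 6)])
v12: WRITE a=6  (a history now [(3, 2), (12, 6)])
v13: WRITE b=11  (b history now [(7, 6), (13, 11)])
v14: WRITE a=0  (a history now [(3, 2), (12, 6), (14, 0)])
READ a @v10: history=[(3, 2), (12, 6), (14, 0)] -> pick v3 -> 2
READ d @v9: history=[(2, 4)] -> pick v2 -> 4
READ a @v2: history=[(3, 2), (12, 6), (14, 0)] -> no version <= 2 -> NONE
v15: WRITE b=8  (b history now [(7, 6), (13, 11), (15, 8)])
v16: WRITE e=0  (e history now [(1, 1), (6, 11), (8, 10), (9, 8), (11, 6), (16, 0)])
READ e @v15: history=[(1, 1), (6, 11), (8, 10), (9, 8), (11, 6), (16, 0)] -> pick v11 -> 6
READ f @v1: history=[(4, 1), (5, 3), (10, 9)] -> no version <= 1 -> NONE
v17: WRITE a=5  (a history now [(3, 2), (12, 6), (14, 0), (17, 5)])
v18: WRITE b=4  (b history now [(7, 6), (13, 11), (15, 8), (18, 4)])
v19: WRITE d=1  (d history now [(2, 4), (19, 1)])
v20: WRITE d=5  (d history now [(2, 4), (19, 1), (20, 5)])
v21: WRITE f=7  (f history now [(4, 1), (5, 3), (10, 9), (21, 7)])
v22: WRITE e=10  (e history now [(1, 1), (6, 11), (8, 10), (9, 8), (11, 6), (16, 0), (22, 10)])
v23: WRITE c=4  (c history now [(23, 4)])
v24: WRITE f=4  (f history now [(4, 1), (5, 3), (10, 9), (21, 7), (24, 4)])
v25: WRITE f=10  (f history now [(4, 1), (5, 3), (10, 9), (21, 7), (24, 4), (25, 10)])
v26: WRITE d=11  (d history now [(2, 4), (19, 1), (20, 5), (26, 11)])
v27: WRITE e=3  (e history now [(1, 1), (6, 11), (8, 10), (9, 8), (11, 6), (16, 0), (22, 10), (27, 3)])
v28: WRITE b=0  (b history now [(7, 6), (13, 11), (15, 8), (18, 4), (28, 0)])
v29: WRITE e=9  (e history now [(1, 1), (6, 11), (8, 10), (9, 8), (11, 6), (16, 0), (22, 10), (27, 3), (29, 9)])
READ e @v7: history=[(1, 1), (6, 11), (8, 10), (9, 8), (11, 6), (16, 0), (22, 10), (27, 3), (29, 9)] -> pick v6 -> 11
v30: WRITE c=3  (c history now [(23, 4), (30, 3)])
Read results in order: ['NONE', 'NONE', '2', 'NONE', '2', 'NONE', '2', '4', 'NONE', '6', 'NONE', '11']
NONE count = 6

Answer: 6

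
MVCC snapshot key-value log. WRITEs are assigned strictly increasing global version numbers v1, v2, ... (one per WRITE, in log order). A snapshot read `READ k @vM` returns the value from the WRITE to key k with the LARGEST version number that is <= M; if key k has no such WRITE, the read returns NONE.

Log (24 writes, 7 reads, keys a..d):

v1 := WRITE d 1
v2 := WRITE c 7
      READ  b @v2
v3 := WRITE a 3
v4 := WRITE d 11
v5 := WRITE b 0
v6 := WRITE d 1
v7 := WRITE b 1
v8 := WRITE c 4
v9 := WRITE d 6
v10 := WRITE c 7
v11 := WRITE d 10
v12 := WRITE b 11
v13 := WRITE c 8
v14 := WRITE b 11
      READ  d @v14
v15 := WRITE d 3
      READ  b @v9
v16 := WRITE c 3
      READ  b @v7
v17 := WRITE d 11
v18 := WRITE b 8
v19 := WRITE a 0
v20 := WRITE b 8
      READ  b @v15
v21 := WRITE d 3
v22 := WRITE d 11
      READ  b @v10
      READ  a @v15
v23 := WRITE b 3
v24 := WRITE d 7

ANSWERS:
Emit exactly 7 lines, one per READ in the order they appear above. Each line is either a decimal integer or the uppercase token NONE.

v1: WRITE d=1  (d history now [(1, 1)])
v2: WRITE c=7  (c history now [(2, 7)])
READ b @v2: history=[] -> no version <= 2 -> NONE
v3: WRITE a=3  (a history now [(3, 3)])
v4: WRITE d=11  (d history now [(1, 1), (4, 11)])
v5: WRITE b=0  (b history now [(5, 0)])
v6: WRITE d=1  (d history now [(1, 1), (4, 11), (6, 1)])
v7: WRITE b=1  (b history now [(5, 0), (7, 1)])
v8: WRITE c=4  (c history now [(2, 7), (8, 4)])
v9: WRITE d=6  (d history now [(1, 1), (4, 11), (6, 1), (9, 6)])
v10: WRITE c=7  (c history now [(2, 7), (8, 4), (10, 7)])
v11: WRITE d=10  (d history now [(1, 1), (4, 11), (6, 1), (9, 6), (11, 10)])
v12: WRITE b=11  (b history now [(5, 0), (7, 1), (12, 11)])
v13: WRITE c=8  (c history now [(2, 7), (8, 4), (10, 7), (13, 8)])
v14: WRITE b=11  (b history now [(5, 0), (7, 1), (12, 11), (14, 11)])
READ d @v14: history=[(1, 1), (4, 11), (6, 1), (9, 6), (11, 10)] -> pick v11 -> 10
v15: WRITE d=3  (d history now [(1, 1), (4, 11), (6, 1), (9, 6), (11, 10), (15, 3)])
READ b @v9: history=[(5, 0), (7, 1), (12, 11), (14, 11)] -> pick v7 -> 1
v16: WRITE c=3  (c history now [(2, 7), (8, 4), (10, 7), (13, 8), (16, 3)])
READ b @v7: history=[(5, 0), (7, 1), (12, 11), (14, 11)] -> pick v7 -> 1
v17: WRITE d=11  (d history now [(1, 1), (4, 11), (6, 1), (9, 6), (11, 10), (15, 3), (17, 11)])
v18: WRITE b=8  (b history now [(5, 0), (7, 1), (12, 11), (14, 11), (18, 8)])
v19: WRITE a=0  (a history now [(3, 3), (19, 0)])
v20: WRITE b=8  (b history now [(5, 0), (7, 1), (12, 11), (14, 11), (18, 8), (20, 8)])
READ b @v15: history=[(5, 0), (7, 1), (12, 11), (14, 11), (18, 8), (20, 8)] -> pick v14 -> 11
v21: WRITE d=3  (d history now [(1, 1), (4, 11), (6, 1), (9, 6), (11, 10), (15, 3), (17, 11), (21, 3)])
v22: WRITE d=11  (d history now [(1, 1), (4, 11), (6, 1), (9, 6), (11, 10), (15, 3), (17, 11), (21, 3), (22, 11)])
READ b @v10: history=[(5, 0), (7, 1), (12, 11), (14, 11), (18, 8), (20, 8)] -> pick v7 -> 1
READ a @v15: history=[(3, 3), (19, 0)] -> pick v3 -> 3
v23: WRITE b=3  (b history now [(5, 0), (7, 1), (12, 11), (14, 11), (18, 8), (20, 8), (23, 3)])
v24: WRITE d=7  (d history now [(1, 1), (4, 11), (6, 1), (9, 6), (11, 10), (15, 3), (17, 11), (21, 3), (22, 11), (24, 7)])

Answer: NONE
10
1
1
11
1
3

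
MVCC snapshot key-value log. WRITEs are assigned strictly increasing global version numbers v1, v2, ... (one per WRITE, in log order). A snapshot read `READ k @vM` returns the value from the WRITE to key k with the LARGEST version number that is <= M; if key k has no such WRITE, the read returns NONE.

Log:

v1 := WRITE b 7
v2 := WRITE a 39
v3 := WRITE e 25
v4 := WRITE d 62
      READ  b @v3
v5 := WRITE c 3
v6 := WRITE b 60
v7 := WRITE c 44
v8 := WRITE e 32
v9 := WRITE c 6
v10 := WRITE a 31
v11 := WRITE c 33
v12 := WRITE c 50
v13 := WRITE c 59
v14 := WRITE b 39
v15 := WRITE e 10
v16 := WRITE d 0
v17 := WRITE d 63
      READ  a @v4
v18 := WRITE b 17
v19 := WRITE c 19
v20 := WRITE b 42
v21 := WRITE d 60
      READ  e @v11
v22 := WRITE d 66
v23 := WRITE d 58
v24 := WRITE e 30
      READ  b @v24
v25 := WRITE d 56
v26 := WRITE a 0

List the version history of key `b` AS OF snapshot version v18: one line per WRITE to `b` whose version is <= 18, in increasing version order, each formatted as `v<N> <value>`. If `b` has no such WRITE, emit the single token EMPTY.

Answer: v1 7
v6 60
v14 39
v18 17

Derivation:
Scan writes for key=b with version <= 18:
  v1 WRITE b 7 -> keep
  v2 WRITE a 39 -> skip
  v3 WRITE e 25 -> skip
  v4 WRITE d 62 -> skip
  v5 WRITE c 3 -> skip
  v6 WRITE b 60 -> keep
  v7 WRITE c 44 -> skip
  v8 WRITE e 32 -> skip
  v9 WRITE c 6 -> skip
  v10 WRITE a 31 -> skip
  v11 WRITE c 33 -> skip
  v12 WRITE c 50 -> skip
  v13 WRITE c 59 -> skip
  v14 WRITE b 39 -> keep
  v15 WRITE e 10 -> skip
  v16 WRITE d 0 -> skip
  v17 WRITE d 63 -> skip
  v18 WRITE b 17 -> keep
  v19 WRITE c 19 -> skip
  v20 WRITE b 42 -> drop (> snap)
  v21 WRITE d 60 -> skip
  v22 WRITE d 66 -> skip
  v23 WRITE d 58 -> skip
  v24 WRITE e 30 -> skip
  v25 WRITE d 56 -> skip
  v26 WRITE a 0 -> skip
Collected: [(1, 7), (6, 60), (14, 39), (18, 17)]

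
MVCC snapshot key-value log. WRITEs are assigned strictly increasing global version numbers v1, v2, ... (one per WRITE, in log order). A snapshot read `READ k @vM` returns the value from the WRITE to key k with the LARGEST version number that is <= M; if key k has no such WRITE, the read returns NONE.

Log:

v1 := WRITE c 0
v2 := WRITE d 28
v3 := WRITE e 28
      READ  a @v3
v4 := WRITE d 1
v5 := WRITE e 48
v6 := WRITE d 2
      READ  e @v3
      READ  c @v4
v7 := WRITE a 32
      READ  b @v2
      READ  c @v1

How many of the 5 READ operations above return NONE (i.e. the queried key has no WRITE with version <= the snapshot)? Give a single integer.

Answer: 2

Derivation:
v1: WRITE c=0  (c history now [(1, 0)])
v2: WRITE d=28  (d history now [(2, 28)])
v3: WRITE e=28  (e history now [(3, 28)])
READ a @v3: history=[] -> no version <= 3 -> NONE
v4: WRITE d=1  (d history now [(2, 28), (4, 1)])
v5: WRITE e=48  (e history now [(3, 28), (5, 48)])
v6: WRITE d=2  (d history now [(2, 28), (4, 1), (6, 2)])
READ e @v3: history=[(3, 28), (5, 48)] -> pick v3 -> 28
READ c @v4: history=[(1, 0)] -> pick v1 -> 0
v7: WRITE a=32  (a history now [(7, 32)])
READ b @v2: history=[] -> no version <= 2 -> NONE
READ c @v1: history=[(1, 0)] -> pick v1 -> 0
Read results in order: ['NONE', '28', '0', 'NONE', '0']
NONE count = 2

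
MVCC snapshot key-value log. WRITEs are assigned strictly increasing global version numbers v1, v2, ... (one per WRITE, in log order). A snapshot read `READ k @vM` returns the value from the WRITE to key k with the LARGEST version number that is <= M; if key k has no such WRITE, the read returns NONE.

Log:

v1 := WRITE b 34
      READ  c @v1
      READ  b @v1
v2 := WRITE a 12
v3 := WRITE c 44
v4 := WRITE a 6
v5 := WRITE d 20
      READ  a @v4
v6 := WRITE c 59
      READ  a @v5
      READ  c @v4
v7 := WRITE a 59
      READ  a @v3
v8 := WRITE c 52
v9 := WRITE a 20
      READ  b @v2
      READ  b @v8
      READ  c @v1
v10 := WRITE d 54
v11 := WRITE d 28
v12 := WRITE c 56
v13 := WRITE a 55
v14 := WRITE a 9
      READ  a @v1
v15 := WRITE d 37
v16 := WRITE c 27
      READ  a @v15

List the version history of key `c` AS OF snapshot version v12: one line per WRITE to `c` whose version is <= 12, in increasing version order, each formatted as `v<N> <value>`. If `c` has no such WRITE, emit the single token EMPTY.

Answer: v3 44
v6 59
v8 52
v12 56

Derivation:
Scan writes for key=c with version <= 12:
  v1 WRITE b 34 -> skip
  v2 WRITE a 12 -> skip
  v3 WRITE c 44 -> keep
  v4 WRITE a 6 -> skip
  v5 WRITE d 20 -> skip
  v6 WRITE c 59 -> keep
  v7 WRITE a 59 -> skip
  v8 WRITE c 52 -> keep
  v9 WRITE a 20 -> skip
  v10 WRITE d 54 -> skip
  v11 WRITE d 28 -> skip
  v12 WRITE c 56 -> keep
  v13 WRITE a 55 -> skip
  v14 WRITE a 9 -> skip
  v15 WRITE d 37 -> skip
  v16 WRITE c 27 -> drop (> snap)
Collected: [(3, 44), (6, 59), (8, 52), (12, 56)]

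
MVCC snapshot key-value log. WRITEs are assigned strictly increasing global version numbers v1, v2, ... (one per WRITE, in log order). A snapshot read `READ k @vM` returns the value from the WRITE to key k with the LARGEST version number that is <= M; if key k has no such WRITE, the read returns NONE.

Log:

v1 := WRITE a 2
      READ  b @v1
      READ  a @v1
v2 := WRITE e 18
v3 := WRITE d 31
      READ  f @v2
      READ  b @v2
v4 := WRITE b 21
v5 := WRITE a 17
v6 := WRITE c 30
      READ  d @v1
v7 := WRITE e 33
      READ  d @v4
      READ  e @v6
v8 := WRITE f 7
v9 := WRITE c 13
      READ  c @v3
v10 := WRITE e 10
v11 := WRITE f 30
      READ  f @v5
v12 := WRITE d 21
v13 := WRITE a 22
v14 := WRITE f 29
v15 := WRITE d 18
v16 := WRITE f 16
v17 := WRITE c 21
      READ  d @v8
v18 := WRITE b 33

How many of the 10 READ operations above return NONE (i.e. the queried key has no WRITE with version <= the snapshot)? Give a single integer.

Answer: 6

Derivation:
v1: WRITE a=2  (a history now [(1, 2)])
READ b @v1: history=[] -> no version <= 1 -> NONE
READ a @v1: history=[(1, 2)] -> pick v1 -> 2
v2: WRITE e=18  (e history now [(2, 18)])
v3: WRITE d=31  (d history now [(3, 31)])
READ f @v2: history=[] -> no version <= 2 -> NONE
READ b @v2: history=[] -> no version <= 2 -> NONE
v4: WRITE b=21  (b history now [(4, 21)])
v5: WRITE a=17  (a history now [(1, 2), (5, 17)])
v6: WRITE c=30  (c history now [(6, 30)])
READ d @v1: history=[(3, 31)] -> no version <= 1 -> NONE
v7: WRITE e=33  (e history now [(2, 18), (7, 33)])
READ d @v4: history=[(3, 31)] -> pick v3 -> 31
READ e @v6: history=[(2, 18), (7, 33)] -> pick v2 -> 18
v8: WRITE f=7  (f history now [(8, 7)])
v9: WRITE c=13  (c history now [(6, 30), (9, 13)])
READ c @v3: history=[(6, 30), (9, 13)] -> no version <= 3 -> NONE
v10: WRITE e=10  (e history now [(2, 18), (7, 33), (10, 10)])
v11: WRITE f=30  (f history now [(8, 7), (11, 30)])
READ f @v5: history=[(8, 7), (11, 30)] -> no version <= 5 -> NONE
v12: WRITE d=21  (d history now [(3, 31), (12, 21)])
v13: WRITE a=22  (a history now [(1, 2), (5, 17), (13, 22)])
v14: WRITE f=29  (f history now [(8, 7), (11, 30), (14, 29)])
v15: WRITE d=18  (d history now [(3, 31), (12, 21), (15, 18)])
v16: WRITE f=16  (f history now [(8, 7), (11, 30), (14, 29), (16, 16)])
v17: WRITE c=21  (c history now [(6, 30), (9, 13), (17, 21)])
READ d @v8: history=[(3, 31), (12, 21), (15, 18)] -> pick v3 -> 31
v18: WRITE b=33  (b history now [(4, 21), (18, 33)])
Read results in order: ['NONE', '2', 'NONE', 'NONE', 'NONE', '31', '18', 'NONE', 'NONE', '31']
NONE count = 6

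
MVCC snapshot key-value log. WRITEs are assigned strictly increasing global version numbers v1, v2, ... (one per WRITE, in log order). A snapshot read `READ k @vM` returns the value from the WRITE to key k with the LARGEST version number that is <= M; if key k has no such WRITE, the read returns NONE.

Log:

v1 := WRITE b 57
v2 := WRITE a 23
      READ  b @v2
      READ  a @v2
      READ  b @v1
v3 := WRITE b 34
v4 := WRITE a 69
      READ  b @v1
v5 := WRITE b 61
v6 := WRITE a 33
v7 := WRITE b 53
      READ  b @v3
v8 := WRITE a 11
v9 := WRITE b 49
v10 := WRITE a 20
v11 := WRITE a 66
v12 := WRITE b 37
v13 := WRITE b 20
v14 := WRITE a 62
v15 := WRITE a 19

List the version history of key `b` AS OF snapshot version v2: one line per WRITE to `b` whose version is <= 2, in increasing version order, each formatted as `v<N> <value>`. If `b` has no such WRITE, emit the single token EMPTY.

Answer: v1 57

Derivation:
Scan writes for key=b with version <= 2:
  v1 WRITE b 57 -> keep
  v2 WRITE a 23 -> skip
  v3 WRITE b 34 -> drop (> snap)
  v4 WRITE a 69 -> skip
  v5 WRITE b 61 -> drop (> snap)
  v6 WRITE a 33 -> skip
  v7 WRITE b 53 -> drop (> snap)
  v8 WRITE a 11 -> skip
  v9 WRITE b 49 -> drop (> snap)
  v10 WRITE a 20 -> skip
  v11 WRITE a 66 -> skip
  v12 WRITE b 37 -> drop (> snap)
  v13 WRITE b 20 -> drop (> snap)
  v14 WRITE a 62 -> skip
  v15 WRITE a 19 -> skip
Collected: [(1, 57)]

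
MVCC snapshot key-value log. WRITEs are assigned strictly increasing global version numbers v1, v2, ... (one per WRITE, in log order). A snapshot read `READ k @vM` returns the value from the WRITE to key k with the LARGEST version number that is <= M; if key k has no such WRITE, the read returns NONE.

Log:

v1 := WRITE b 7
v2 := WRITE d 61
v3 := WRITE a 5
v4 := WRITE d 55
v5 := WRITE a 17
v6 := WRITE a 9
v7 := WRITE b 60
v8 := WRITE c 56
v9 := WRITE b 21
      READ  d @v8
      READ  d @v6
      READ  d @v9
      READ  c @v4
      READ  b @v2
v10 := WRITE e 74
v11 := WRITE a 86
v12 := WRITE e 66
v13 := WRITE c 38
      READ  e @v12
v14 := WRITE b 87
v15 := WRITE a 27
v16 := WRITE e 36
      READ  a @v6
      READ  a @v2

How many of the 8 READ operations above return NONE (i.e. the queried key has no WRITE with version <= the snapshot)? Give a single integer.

Answer: 2

Derivation:
v1: WRITE b=7  (b history now [(1, 7)])
v2: WRITE d=61  (d history now [(2, 61)])
v3: WRITE a=5  (a history now [(3, 5)])
v4: WRITE d=55  (d history now [(2, 61), (4, 55)])
v5: WRITE a=17  (a history now [(3, 5), (5, 17)])
v6: WRITE a=9  (a history now [(3, 5), (5, 17), (6, 9)])
v7: WRITE b=60  (b history now [(1, 7), (7, 60)])
v8: WRITE c=56  (c history now [(8, 56)])
v9: WRITE b=21  (b history now [(1, 7), (7, 60), (9, 21)])
READ d @v8: history=[(2, 61), (4, 55)] -> pick v4 -> 55
READ d @v6: history=[(2, 61), (4, 55)] -> pick v4 -> 55
READ d @v9: history=[(2, 61), (4, 55)] -> pick v4 -> 55
READ c @v4: history=[(8, 56)] -> no version <= 4 -> NONE
READ b @v2: history=[(1, 7), (7, 60), (9, 21)] -> pick v1 -> 7
v10: WRITE e=74  (e history now [(10, 74)])
v11: WRITE a=86  (a history now [(3, 5), (5, 17), (6, 9), (11, 86)])
v12: WRITE e=66  (e history now [(10, 74), (12, 66)])
v13: WRITE c=38  (c history now [(8, 56), (13, 38)])
READ e @v12: history=[(10, 74), (12, 66)] -> pick v12 -> 66
v14: WRITE b=87  (b history now [(1, 7), (7, 60), (9, 21), (14, 87)])
v15: WRITE a=27  (a history now [(3, 5), (5, 17), (6, 9), (11, 86), (15, 27)])
v16: WRITE e=36  (e history now [(10, 74), (12, 66), (16, 36)])
READ a @v6: history=[(3, 5), (5, 17), (6, 9), (11, 86), (15, 27)] -> pick v6 -> 9
READ a @v2: history=[(3, 5), (5, 17), (6, 9), (11, 86), (15, 27)] -> no version <= 2 -> NONE
Read results in order: ['55', '55', '55', 'NONE', '7', '66', '9', 'NONE']
NONE count = 2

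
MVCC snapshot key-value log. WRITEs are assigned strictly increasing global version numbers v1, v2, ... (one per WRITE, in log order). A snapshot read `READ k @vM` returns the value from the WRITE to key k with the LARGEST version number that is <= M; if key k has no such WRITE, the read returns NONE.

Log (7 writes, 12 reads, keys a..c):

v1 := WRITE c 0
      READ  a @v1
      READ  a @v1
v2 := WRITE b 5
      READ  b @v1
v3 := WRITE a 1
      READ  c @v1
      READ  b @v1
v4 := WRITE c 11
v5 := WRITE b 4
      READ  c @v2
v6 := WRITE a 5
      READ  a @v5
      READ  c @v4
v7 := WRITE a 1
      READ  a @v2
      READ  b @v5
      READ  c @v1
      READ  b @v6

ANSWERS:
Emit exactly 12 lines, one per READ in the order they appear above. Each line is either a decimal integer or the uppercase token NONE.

Answer: NONE
NONE
NONE
0
NONE
0
1
11
NONE
4
0
4

Derivation:
v1: WRITE c=0  (c history now [(1, 0)])
READ a @v1: history=[] -> no version <= 1 -> NONE
READ a @v1: history=[] -> no version <= 1 -> NONE
v2: WRITE b=5  (b history now [(2, 5)])
READ b @v1: history=[(2, 5)] -> no version <= 1 -> NONE
v3: WRITE a=1  (a history now [(3, 1)])
READ c @v1: history=[(1, 0)] -> pick v1 -> 0
READ b @v1: history=[(2, 5)] -> no version <= 1 -> NONE
v4: WRITE c=11  (c history now [(1, 0), (4, 11)])
v5: WRITE b=4  (b history now [(2, 5), (5, 4)])
READ c @v2: history=[(1, 0), (4, 11)] -> pick v1 -> 0
v6: WRITE a=5  (a history now [(3, 1), (6, 5)])
READ a @v5: history=[(3, 1), (6, 5)] -> pick v3 -> 1
READ c @v4: history=[(1, 0), (4, 11)] -> pick v4 -> 11
v7: WRITE a=1  (a history now [(3, 1), (6, 5), (7, 1)])
READ a @v2: history=[(3, 1), (6, 5), (7, 1)] -> no version <= 2 -> NONE
READ b @v5: history=[(2, 5), (5, 4)] -> pick v5 -> 4
READ c @v1: history=[(1, 0), (4, 11)] -> pick v1 -> 0
READ b @v6: history=[(2, 5), (5, 4)] -> pick v5 -> 4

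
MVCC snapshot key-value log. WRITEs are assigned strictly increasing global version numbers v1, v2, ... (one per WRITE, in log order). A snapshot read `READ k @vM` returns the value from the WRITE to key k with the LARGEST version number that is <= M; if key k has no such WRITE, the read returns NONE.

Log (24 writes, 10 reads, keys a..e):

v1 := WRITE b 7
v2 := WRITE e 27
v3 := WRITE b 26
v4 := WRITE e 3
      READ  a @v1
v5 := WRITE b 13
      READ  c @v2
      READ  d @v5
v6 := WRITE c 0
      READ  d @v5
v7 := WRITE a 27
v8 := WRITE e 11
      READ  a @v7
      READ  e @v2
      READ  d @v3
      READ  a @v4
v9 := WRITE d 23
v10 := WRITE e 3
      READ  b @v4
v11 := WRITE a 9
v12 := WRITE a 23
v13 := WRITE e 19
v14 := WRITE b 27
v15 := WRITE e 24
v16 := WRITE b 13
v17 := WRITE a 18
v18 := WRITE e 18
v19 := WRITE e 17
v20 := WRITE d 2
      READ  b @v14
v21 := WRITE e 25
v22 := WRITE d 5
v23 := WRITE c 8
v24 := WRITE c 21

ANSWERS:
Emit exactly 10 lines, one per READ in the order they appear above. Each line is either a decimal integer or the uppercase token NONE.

v1: WRITE b=7  (b history now [(1, 7)])
v2: WRITE e=27  (e history now [(2, 27)])
v3: WRITE b=26  (b history now [(1, 7), (3, 26)])
v4: WRITE e=3  (e history now [(2, 27), (4, 3)])
READ a @v1: history=[] -> no version <= 1 -> NONE
v5: WRITE b=13  (b history now [(1, 7), (3, 26), (5, 13)])
READ c @v2: history=[] -> no version <= 2 -> NONE
READ d @v5: history=[] -> no version <= 5 -> NONE
v6: WRITE c=0  (c history now [(6, 0)])
READ d @v5: history=[] -> no version <= 5 -> NONE
v7: WRITE a=27  (a history now [(7, 27)])
v8: WRITE e=11  (e history now [(2, 27), (4, 3), (8, 11)])
READ a @v7: history=[(7, 27)] -> pick v7 -> 27
READ e @v2: history=[(2, 27), (4, 3), (8, 11)] -> pick v2 -> 27
READ d @v3: history=[] -> no version <= 3 -> NONE
READ a @v4: history=[(7, 27)] -> no version <= 4 -> NONE
v9: WRITE d=23  (d history now [(9, 23)])
v10: WRITE e=3  (e history now [(2, 27), (4, 3), (8, 11), (10, 3)])
READ b @v4: history=[(1, 7), (3, 26), (5, 13)] -> pick v3 -> 26
v11: WRITE a=9  (a history now [(7, 27), (11, 9)])
v12: WRITE a=23  (a history now [(7, 27), (11, 9), (12, 23)])
v13: WRITE e=19  (e history now [(2, 27), (4, 3), (8, 11), (10, 3), (13, 19)])
v14: WRITE b=27  (b history now [(1, 7), (3, 26), (5, 13), (14, 27)])
v15: WRITE e=24  (e history now [(2, 27), (4, 3), (8, 11), (10, 3), (13, 19), (15, 24)])
v16: WRITE b=13  (b history now [(1, 7), (3, 26), (5, 13), (14, 27), (16, 13)])
v17: WRITE a=18  (a history now [(7, 27), (11, 9), (12, 23), (17, 18)])
v18: WRITE e=18  (e history now [(2, 27), (4, 3), (8, 11), (10, 3), (13, 19), (15, 24), (18, 18)])
v19: WRITE e=17  (e history now [(2, 27), (4, 3), (8, 11), (10, 3), (13, 19), (15, 24), (18, 18), (19, 17)])
v20: WRITE d=2  (d history now [(9, 23), (20, 2)])
READ b @v14: history=[(1, 7), (3, 26), (5, 13), (14, 27), (16, 13)] -> pick v14 -> 27
v21: WRITE e=25  (e history now [(2, 27), (4, 3), (8, 11), (10, 3), (13, 19), (15, 24), (18, 18), (19, 17), (21, 25)])
v22: WRITE d=5  (d history now [(9, 23), (20, 2), (22, 5)])
v23: WRITE c=8  (c history now [(6, 0), (23, 8)])
v24: WRITE c=21  (c history now [(6, 0), (23, 8), (24, 21)])

Answer: NONE
NONE
NONE
NONE
27
27
NONE
NONE
26
27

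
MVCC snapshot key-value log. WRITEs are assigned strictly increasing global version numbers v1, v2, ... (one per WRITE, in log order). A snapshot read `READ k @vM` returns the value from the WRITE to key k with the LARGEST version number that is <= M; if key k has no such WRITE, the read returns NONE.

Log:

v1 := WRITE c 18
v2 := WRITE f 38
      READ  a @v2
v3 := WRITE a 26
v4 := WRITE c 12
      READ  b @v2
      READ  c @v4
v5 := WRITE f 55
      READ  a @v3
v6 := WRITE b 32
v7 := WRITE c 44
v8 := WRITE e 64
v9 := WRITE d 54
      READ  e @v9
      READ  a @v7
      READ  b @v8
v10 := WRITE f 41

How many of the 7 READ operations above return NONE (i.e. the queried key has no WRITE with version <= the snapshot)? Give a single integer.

v1: WRITE c=18  (c history now [(1, 18)])
v2: WRITE f=38  (f history now [(2, 38)])
READ a @v2: history=[] -> no version <= 2 -> NONE
v3: WRITE a=26  (a history now [(3, 26)])
v4: WRITE c=12  (c history now [(1, 18), (4, 12)])
READ b @v2: history=[] -> no version <= 2 -> NONE
READ c @v4: history=[(1, 18), (4, 12)] -> pick v4 -> 12
v5: WRITE f=55  (f history now [(2, 38), (5, 55)])
READ a @v3: history=[(3, 26)] -> pick v3 -> 26
v6: WRITE b=32  (b history now [(6, 32)])
v7: WRITE c=44  (c history now [(1, 18), (4, 12), (7, 44)])
v8: WRITE e=64  (e history now [(8, 64)])
v9: WRITE d=54  (d history now [(9, 54)])
READ e @v9: history=[(8, 64)] -> pick v8 -> 64
READ a @v7: history=[(3, 26)] -> pick v3 -> 26
READ b @v8: history=[(6, 32)] -> pick v6 -> 32
v10: WRITE f=41  (f history now [(2, 38), (5, 55), (10, 41)])
Read results in order: ['NONE', 'NONE', '12', '26', '64', '26', '32']
NONE count = 2

Answer: 2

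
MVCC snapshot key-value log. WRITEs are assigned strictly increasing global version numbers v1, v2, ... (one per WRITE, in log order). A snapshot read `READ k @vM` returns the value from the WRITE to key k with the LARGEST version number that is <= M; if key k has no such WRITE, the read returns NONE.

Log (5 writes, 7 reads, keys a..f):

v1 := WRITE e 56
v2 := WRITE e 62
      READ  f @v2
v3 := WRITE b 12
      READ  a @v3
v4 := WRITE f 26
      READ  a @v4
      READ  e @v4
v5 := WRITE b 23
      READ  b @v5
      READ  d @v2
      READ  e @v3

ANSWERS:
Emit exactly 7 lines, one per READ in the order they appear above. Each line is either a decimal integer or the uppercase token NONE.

Answer: NONE
NONE
NONE
62
23
NONE
62

Derivation:
v1: WRITE e=56  (e history now [(1, 56)])
v2: WRITE e=62  (e history now [(1, 56), (2, 62)])
READ f @v2: history=[] -> no version <= 2 -> NONE
v3: WRITE b=12  (b history now [(3, 12)])
READ a @v3: history=[] -> no version <= 3 -> NONE
v4: WRITE f=26  (f history now [(4, 26)])
READ a @v4: history=[] -> no version <= 4 -> NONE
READ e @v4: history=[(1, 56), (2, 62)] -> pick v2 -> 62
v5: WRITE b=23  (b history now [(3, 12), (5, 23)])
READ b @v5: history=[(3, 12), (5, 23)] -> pick v5 -> 23
READ d @v2: history=[] -> no version <= 2 -> NONE
READ e @v3: history=[(1, 56), (2, 62)] -> pick v2 -> 62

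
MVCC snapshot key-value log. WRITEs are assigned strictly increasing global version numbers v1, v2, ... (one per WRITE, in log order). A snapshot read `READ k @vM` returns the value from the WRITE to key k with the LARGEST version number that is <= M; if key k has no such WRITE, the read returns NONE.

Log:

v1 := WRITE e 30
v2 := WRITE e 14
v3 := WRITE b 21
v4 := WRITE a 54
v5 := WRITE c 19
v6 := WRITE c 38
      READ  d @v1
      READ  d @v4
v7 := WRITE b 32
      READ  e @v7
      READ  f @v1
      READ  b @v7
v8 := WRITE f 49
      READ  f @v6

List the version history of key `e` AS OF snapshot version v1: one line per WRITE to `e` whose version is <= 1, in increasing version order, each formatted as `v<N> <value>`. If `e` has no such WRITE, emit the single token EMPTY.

Scan writes for key=e with version <= 1:
  v1 WRITE e 30 -> keep
  v2 WRITE e 14 -> drop (> snap)
  v3 WRITE b 21 -> skip
  v4 WRITE a 54 -> skip
  v5 WRITE c 19 -> skip
  v6 WRITE c 38 -> skip
  v7 WRITE b 32 -> skip
  v8 WRITE f 49 -> skip
Collected: [(1, 30)]

Answer: v1 30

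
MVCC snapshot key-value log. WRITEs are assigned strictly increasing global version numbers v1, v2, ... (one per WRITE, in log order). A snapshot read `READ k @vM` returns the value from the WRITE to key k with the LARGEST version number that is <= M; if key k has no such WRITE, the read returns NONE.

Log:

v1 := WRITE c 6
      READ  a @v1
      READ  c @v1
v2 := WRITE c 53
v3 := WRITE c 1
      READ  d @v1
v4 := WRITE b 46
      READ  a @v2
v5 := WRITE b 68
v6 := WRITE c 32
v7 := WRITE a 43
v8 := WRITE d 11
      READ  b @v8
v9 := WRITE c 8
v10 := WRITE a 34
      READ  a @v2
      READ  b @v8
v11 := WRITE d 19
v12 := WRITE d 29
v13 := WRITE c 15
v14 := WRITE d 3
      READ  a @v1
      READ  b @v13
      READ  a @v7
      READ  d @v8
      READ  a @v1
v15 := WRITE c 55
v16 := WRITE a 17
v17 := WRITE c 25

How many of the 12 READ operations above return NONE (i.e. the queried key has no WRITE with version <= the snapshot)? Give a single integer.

v1: WRITE c=6  (c history now [(1, 6)])
READ a @v1: history=[] -> no version <= 1 -> NONE
READ c @v1: history=[(1, 6)] -> pick v1 -> 6
v2: WRITE c=53  (c history now [(1, 6), (2, 53)])
v3: WRITE c=1  (c history now [(1, 6), (2, 53), (3, 1)])
READ d @v1: history=[] -> no version <= 1 -> NONE
v4: WRITE b=46  (b history now [(4, 46)])
READ a @v2: history=[] -> no version <= 2 -> NONE
v5: WRITE b=68  (b history now [(4, 46), (5, 68)])
v6: WRITE c=32  (c history now [(1, 6), (2, 53), (3, 1), (6, 32)])
v7: WRITE a=43  (a history now [(7, 43)])
v8: WRITE d=11  (d history now [(8, 11)])
READ b @v8: history=[(4, 46), (5, 68)] -> pick v5 -> 68
v9: WRITE c=8  (c history now [(1, 6), (2, 53), (3, 1), (6, 32), (9, 8)])
v10: WRITE a=34  (a history now [(7, 43), (10, 34)])
READ a @v2: history=[(7, 43), (10, 34)] -> no version <= 2 -> NONE
READ b @v8: history=[(4, 46), (5, 68)] -> pick v5 -> 68
v11: WRITE d=19  (d history now [(8, 11), (11, 19)])
v12: WRITE d=29  (d history now [(8, 11), (11, 19), (12, 29)])
v13: WRITE c=15  (c history now [(1, 6), (2, 53), (3, 1), (6, 32), (9, 8), (13, 15)])
v14: WRITE d=3  (d history now [(8, 11), (11, 19), (12, 29), (14, 3)])
READ a @v1: history=[(7, 43), (10, 34)] -> no version <= 1 -> NONE
READ b @v13: history=[(4, 46), (5, 68)] -> pick v5 -> 68
READ a @v7: history=[(7, 43), (10, 34)] -> pick v7 -> 43
READ d @v8: history=[(8, 11), (11, 19), (12, 29), (14, 3)] -> pick v8 -> 11
READ a @v1: history=[(7, 43), (10, 34)] -> no version <= 1 -> NONE
v15: WRITE c=55  (c history now [(1, 6), (2, 53), (3, 1), (6, 32), (9, 8), (13, 15), (15, 55)])
v16: WRITE a=17  (a history now [(7, 43), (10, 34), (16, 17)])
v17: WRITE c=25  (c history now [(1, 6), (2, 53), (3, 1), (6, 32), (9, 8), (13, 15), (15, 55), (17, 25)])
Read results in order: ['NONE', '6', 'NONE', 'NONE', '68', 'NONE', '68', 'NONE', '68', '43', '11', 'NONE']
NONE count = 6

Answer: 6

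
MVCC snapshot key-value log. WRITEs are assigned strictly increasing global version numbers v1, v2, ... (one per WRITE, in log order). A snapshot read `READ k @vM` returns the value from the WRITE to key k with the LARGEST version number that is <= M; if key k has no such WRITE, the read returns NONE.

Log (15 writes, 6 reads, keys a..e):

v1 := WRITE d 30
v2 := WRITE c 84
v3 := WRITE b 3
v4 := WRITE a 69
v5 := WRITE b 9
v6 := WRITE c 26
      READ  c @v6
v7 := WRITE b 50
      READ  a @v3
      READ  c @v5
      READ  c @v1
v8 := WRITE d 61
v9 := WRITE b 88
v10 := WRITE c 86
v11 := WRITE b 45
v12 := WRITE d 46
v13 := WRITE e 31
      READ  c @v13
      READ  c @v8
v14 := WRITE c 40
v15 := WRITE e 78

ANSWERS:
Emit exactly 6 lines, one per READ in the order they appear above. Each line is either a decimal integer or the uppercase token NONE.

Answer: 26
NONE
84
NONE
86
26

Derivation:
v1: WRITE d=30  (d history now [(1, 30)])
v2: WRITE c=84  (c history now [(2, 84)])
v3: WRITE b=3  (b history now [(3, 3)])
v4: WRITE a=69  (a history now [(4, 69)])
v5: WRITE b=9  (b history now [(3, 3), (5, 9)])
v6: WRITE c=26  (c history now [(2, 84), (6, 26)])
READ c @v6: history=[(2, 84), (6, 26)] -> pick v6 -> 26
v7: WRITE b=50  (b history now [(3, 3), (5, 9), (7, 50)])
READ a @v3: history=[(4, 69)] -> no version <= 3 -> NONE
READ c @v5: history=[(2, 84), (6, 26)] -> pick v2 -> 84
READ c @v1: history=[(2, 84), (6, 26)] -> no version <= 1 -> NONE
v8: WRITE d=61  (d history now [(1, 30), (8, 61)])
v9: WRITE b=88  (b history now [(3, 3), (5, 9), (7, 50), (9, 88)])
v10: WRITE c=86  (c history now [(2, 84), (6, 26), (10, 86)])
v11: WRITE b=45  (b history now [(3, 3), (5, 9), (7, 50), (9, 88), (11, 45)])
v12: WRITE d=46  (d history now [(1, 30), (8, 61), (12, 46)])
v13: WRITE e=31  (e history now [(13, 31)])
READ c @v13: history=[(2, 84), (6, 26), (10, 86)] -> pick v10 -> 86
READ c @v8: history=[(2, 84), (6, 26), (10, 86)] -> pick v6 -> 26
v14: WRITE c=40  (c history now [(2, 84), (6, 26), (10, 86), (14, 40)])
v15: WRITE e=78  (e history now [(13, 31), (15, 78)])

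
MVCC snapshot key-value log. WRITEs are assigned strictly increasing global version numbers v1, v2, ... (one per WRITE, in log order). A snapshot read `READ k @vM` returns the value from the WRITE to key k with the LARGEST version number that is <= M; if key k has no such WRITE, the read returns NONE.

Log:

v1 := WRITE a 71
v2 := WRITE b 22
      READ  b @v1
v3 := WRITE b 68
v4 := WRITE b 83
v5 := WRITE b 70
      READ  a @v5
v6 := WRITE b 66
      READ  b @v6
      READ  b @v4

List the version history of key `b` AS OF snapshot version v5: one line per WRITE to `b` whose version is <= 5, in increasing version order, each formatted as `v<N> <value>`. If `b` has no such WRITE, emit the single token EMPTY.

Answer: v2 22
v3 68
v4 83
v5 70

Derivation:
Scan writes for key=b with version <= 5:
  v1 WRITE a 71 -> skip
  v2 WRITE b 22 -> keep
  v3 WRITE b 68 -> keep
  v4 WRITE b 83 -> keep
  v5 WRITE b 70 -> keep
  v6 WRITE b 66 -> drop (> snap)
Collected: [(2, 22), (3, 68), (4, 83), (5, 70)]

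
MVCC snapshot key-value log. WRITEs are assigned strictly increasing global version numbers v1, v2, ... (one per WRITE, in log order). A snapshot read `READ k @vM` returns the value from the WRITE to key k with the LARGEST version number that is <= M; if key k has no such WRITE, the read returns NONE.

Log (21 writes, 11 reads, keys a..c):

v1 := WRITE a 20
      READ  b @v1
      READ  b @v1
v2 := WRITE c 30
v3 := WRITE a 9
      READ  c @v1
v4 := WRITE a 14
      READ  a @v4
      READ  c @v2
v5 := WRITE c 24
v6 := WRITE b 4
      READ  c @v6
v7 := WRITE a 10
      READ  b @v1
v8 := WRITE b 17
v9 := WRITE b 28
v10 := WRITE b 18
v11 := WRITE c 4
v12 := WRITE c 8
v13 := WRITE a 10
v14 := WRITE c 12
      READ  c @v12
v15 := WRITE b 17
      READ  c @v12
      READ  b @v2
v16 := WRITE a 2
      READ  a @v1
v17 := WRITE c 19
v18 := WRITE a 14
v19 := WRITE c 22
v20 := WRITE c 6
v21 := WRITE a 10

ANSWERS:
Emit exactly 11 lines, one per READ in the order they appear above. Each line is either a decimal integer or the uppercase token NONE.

Answer: NONE
NONE
NONE
14
30
24
NONE
8
8
NONE
20

Derivation:
v1: WRITE a=20  (a history now [(1, 20)])
READ b @v1: history=[] -> no version <= 1 -> NONE
READ b @v1: history=[] -> no version <= 1 -> NONE
v2: WRITE c=30  (c history now [(2, 30)])
v3: WRITE a=9  (a history now [(1, 20), (3, 9)])
READ c @v1: history=[(2, 30)] -> no version <= 1 -> NONE
v4: WRITE a=14  (a history now [(1, 20), (3, 9), (4, 14)])
READ a @v4: history=[(1, 20), (3, 9), (4, 14)] -> pick v4 -> 14
READ c @v2: history=[(2, 30)] -> pick v2 -> 30
v5: WRITE c=24  (c history now [(2, 30), (5, 24)])
v6: WRITE b=4  (b history now [(6, 4)])
READ c @v6: history=[(2, 30), (5, 24)] -> pick v5 -> 24
v7: WRITE a=10  (a history now [(1, 20), (3, 9), (4, 14), (7, 10)])
READ b @v1: history=[(6, 4)] -> no version <= 1 -> NONE
v8: WRITE b=17  (b history now [(6, 4), (8, 17)])
v9: WRITE b=28  (b history now [(6, 4), (8, 17), (9, 28)])
v10: WRITE b=18  (b history now [(6, 4), (8, 17), (9, 28), (10, 18)])
v11: WRITE c=4  (c history now [(2, 30), (5, 24), (11, 4)])
v12: WRITE c=8  (c history now [(2, 30), (5, 24), (11, 4), (12, 8)])
v13: WRITE a=10  (a history now [(1, 20), (3, 9), (4, 14), (7, 10), (13, 10)])
v14: WRITE c=12  (c history now [(2, 30), (5, 24), (11, 4), (12, 8), (14, 12)])
READ c @v12: history=[(2, 30), (5, 24), (11, 4), (12, 8), (14, 12)] -> pick v12 -> 8
v15: WRITE b=17  (b history now [(6, 4), (8, 17), (9, 28), (10, 18), (15, 17)])
READ c @v12: history=[(2, 30), (5, 24), (11, 4), (12, 8), (14, 12)] -> pick v12 -> 8
READ b @v2: history=[(6, 4), (8, 17), (9, 28), (10, 18), (15, 17)] -> no version <= 2 -> NONE
v16: WRITE a=2  (a history now [(1, 20), (3, 9), (4, 14), (7, 10), (13, 10), (16, 2)])
READ a @v1: history=[(1, 20), (3, 9), (4, 14), (7, 10), (13, 10), (16, 2)] -> pick v1 -> 20
v17: WRITE c=19  (c history now [(2, 30), (5, 24), (11, 4), (12, 8), (14, 12), (17, 19)])
v18: WRITE a=14  (a history now [(1, 20), (3, 9), (4, 14), (7, 10), (13, 10), (16, 2), (18, 14)])
v19: WRITE c=22  (c history now [(2, 30), (5, 24), (11, 4), (12, 8), (14, 12), (17, 19), (19, 22)])
v20: WRITE c=6  (c history now [(2, 30), (5, 24), (11, 4), (12, 8), (14, 12), (17, 19), (19, 22), (20, 6)])
v21: WRITE a=10  (a history now [(1, 20), (3, 9), (4, 14), (7, 10), (13, 10), (16, 2), (18, 14), (21, 10)])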